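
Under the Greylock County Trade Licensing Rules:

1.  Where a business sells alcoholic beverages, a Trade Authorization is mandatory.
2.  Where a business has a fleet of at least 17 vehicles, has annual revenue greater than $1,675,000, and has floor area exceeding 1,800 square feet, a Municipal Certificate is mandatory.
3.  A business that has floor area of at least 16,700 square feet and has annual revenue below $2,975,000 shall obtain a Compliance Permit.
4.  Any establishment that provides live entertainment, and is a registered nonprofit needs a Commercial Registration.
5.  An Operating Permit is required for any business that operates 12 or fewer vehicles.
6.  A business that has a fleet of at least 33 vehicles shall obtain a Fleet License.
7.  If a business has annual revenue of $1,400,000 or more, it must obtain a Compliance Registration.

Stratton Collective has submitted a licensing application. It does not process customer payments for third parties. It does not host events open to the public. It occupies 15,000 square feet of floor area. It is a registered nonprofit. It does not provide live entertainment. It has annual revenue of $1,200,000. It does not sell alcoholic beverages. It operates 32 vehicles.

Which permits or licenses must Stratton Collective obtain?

None

1. does not sell alcoholic beverages → Trade Authorization not required.
2. vehicles 32 ≥ 17; revenue $1,200,000 ≤ $1,675,000; floor area 15,000 square feet > 1,800 square feet → Municipal Certificate not required.
3. floor area 15,000 square feet < 16,700 square feet; revenue $1,200,000 < $2,975,000 → Compliance Permit not required.
4. does not provide live entertainment; is a registered nonprofit → Commercial Registration not required.
5. vehicles 32 > 12 → Operating Permit not required.
6. vehicles 32 < 33 → Fleet License not required.
7. revenue $1,200,000 < $1,400,000 → Compliance Registration not required.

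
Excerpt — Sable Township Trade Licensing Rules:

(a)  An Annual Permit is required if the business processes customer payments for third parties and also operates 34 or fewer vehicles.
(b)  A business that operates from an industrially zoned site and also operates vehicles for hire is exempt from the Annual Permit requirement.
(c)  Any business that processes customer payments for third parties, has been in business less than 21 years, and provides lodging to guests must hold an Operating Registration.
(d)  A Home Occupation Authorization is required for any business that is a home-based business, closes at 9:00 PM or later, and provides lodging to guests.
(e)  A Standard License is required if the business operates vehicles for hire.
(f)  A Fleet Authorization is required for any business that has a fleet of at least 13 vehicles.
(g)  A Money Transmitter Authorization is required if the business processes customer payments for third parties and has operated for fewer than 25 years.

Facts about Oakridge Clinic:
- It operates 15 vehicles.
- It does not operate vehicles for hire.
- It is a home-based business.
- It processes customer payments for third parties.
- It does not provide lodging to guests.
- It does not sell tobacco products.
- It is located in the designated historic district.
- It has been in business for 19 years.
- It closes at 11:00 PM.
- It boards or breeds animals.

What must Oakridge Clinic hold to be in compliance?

Annual Permit, Fleet Authorization, Money Transmitter Authorization

(a) processes customer payments for third parties; vehicles 15 ≤ 34 → Annual Permit required.
(b) is a home-based business (not: operates from an industrially zoned site); does not operate vehicles for hire → Annual Permit exemption does not apply.
(c) processes customer payments for third parties; years in business 19 < 21; does not provide lodging to guests → Operating Registration not required.
(d) is a home-based business; closes 11:00 PM, after 9:00 PM; does not provide lodging to guests → Home Occupation Authorization not required.
(e) does not operate vehicles for hire → Standard License not required.
(f) vehicles 15 ≥ 13 → Fleet Authorization required.
(g) processes customer payments for third parties; years in business 19 < 25 → Money Transmitter Authorization required.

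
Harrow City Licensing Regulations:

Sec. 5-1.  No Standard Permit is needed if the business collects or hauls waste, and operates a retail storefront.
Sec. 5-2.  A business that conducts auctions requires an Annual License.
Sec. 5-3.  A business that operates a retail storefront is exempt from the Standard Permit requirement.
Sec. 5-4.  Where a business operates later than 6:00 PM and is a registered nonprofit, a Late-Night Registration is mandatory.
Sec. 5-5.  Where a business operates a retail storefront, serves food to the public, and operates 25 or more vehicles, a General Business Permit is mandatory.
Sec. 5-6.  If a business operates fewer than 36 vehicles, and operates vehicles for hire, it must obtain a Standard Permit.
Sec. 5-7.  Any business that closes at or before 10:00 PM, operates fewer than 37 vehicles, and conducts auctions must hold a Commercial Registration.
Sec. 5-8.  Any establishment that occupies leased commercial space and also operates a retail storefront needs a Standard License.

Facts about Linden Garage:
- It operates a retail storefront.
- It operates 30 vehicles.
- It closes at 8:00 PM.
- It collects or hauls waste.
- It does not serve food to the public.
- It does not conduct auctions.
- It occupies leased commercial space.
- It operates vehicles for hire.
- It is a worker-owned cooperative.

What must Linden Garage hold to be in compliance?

Sec. 5-1. collects or hauls waste; operates a retail storefront → exempt from Standard Permit.
Sec. 5-2. does not conduct auctions → Annual License not required.
Sec. 5-3. operates a retail storefront → exempt from Standard Permit.
Sec. 5-4. closes 8:00 PM, after 6:00 PM; is a worker-owned cooperative (not: is a registered nonprofit) → Late-Night Registration not required.
Sec. 5-5. operates a retail storefront; does not serve food to the public; vehicles 30 ≥ 25 → General Business Permit not required.
Sec. 5-6. vehicles 30 < 36; operates vehicles for hire → Standard Permit required.
Sec. 5-7. closes 8:00 PM, at/before 10:00 PM; vehicles 30 < 37; does not conduct auctions → Commercial Registration not required.
Sec. 5-8. occupies leased commercial space; operates a retail storefront → Standard License required.

Standard License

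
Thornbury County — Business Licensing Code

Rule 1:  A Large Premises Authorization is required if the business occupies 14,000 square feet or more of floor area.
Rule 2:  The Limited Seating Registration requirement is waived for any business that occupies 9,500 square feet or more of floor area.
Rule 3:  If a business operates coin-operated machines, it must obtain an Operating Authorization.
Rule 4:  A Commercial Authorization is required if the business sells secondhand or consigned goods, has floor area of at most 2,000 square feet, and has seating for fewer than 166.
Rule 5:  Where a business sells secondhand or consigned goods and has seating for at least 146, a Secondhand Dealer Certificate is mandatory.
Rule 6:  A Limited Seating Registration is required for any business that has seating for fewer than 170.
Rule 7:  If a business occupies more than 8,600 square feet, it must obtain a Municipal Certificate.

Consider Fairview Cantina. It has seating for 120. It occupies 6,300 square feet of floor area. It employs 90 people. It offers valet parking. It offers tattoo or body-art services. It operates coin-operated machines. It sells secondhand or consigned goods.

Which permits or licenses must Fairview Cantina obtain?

Limited Seating Registration, Operating Authorization

Rule 1: floor area 6,300 square feet < 14,000 square feet → Large Premises Authorization not required.
Rule 2: floor area 6,300 square feet < 9,500 square feet → Limited Seating Registration exemption does not apply.
Rule 3: operates coin-operated machines → Operating Authorization required.
Rule 4: sells secondhand or consigned goods; floor area 6,300 square feet > 2,000 square feet; seating 120 < 166 → Commercial Authorization not required.
Rule 5: sells secondhand or consigned goods; seating 120 < 146 → Secondhand Dealer Certificate not required.
Rule 6: seating 120 < 170 → Limited Seating Registration required.
Rule 7: floor area 6,300 square feet ≤ 8,600 square feet → Municipal Certificate not required.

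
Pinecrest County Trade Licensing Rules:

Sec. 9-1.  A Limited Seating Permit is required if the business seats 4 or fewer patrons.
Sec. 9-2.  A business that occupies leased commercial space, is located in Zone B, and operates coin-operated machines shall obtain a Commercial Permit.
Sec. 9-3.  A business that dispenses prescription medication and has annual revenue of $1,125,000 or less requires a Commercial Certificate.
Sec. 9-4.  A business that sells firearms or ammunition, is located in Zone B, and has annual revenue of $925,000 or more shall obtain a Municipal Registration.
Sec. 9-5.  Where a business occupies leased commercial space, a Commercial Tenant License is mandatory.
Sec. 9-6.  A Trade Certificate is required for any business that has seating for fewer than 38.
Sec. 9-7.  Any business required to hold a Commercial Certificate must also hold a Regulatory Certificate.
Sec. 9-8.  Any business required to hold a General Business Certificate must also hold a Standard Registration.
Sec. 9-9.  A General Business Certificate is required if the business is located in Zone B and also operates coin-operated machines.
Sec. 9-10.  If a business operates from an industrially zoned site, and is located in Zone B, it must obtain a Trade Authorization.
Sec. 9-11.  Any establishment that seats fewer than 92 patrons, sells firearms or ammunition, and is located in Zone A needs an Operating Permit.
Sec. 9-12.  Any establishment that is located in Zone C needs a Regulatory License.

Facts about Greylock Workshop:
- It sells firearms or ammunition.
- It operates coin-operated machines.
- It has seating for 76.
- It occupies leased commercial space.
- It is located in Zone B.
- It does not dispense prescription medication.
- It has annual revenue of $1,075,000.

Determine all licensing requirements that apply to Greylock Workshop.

Commercial Permit, Commercial Tenant License, General Business Certificate, Municipal Registration, Standard Registration

Sec. 9-1. seating 76 > 4 → Limited Seating Permit not required.
Sec. 9-2. occupies leased commercial space; is located in Zone B; operates coin-operated machines → Commercial Permit required.
Sec. 9-3. does not dispense prescription medication; revenue $1,075,000 ≤ $1,125,000 → Commercial Certificate not required.
Sec. 9-4. sells firearms or ammunition; is located in Zone B; revenue $1,075,000 ≥ $925,000 → Municipal Registration required.
Sec. 9-5. occupies leased commercial space → Commercial Tenant License required.
Sec. 9-6. seating 76 ≥ 38 → Trade Certificate not required.
Sec. 9-7. Commercial Certificate is not required → no effect.
Sec. 9-8. General Business Certificate is required → Standard Registration also required.
Sec. 9-9. is located in Zone B; operates coin-operated machines → General Business Certificate required.
Sec. 9-10. occupies leased commercial space (not: operates from an industrially zoned site); is located in Zone B → Trade Authorization not required.
Sec. 9-11. seating 76 < 92; sells firearms or ammunition; is located in Zone B (not: is located in Zone A) → Operating Permit not required.
Sec. 9-12. is located in Zone B (not: is located in Zone C) → Regulatory License not required.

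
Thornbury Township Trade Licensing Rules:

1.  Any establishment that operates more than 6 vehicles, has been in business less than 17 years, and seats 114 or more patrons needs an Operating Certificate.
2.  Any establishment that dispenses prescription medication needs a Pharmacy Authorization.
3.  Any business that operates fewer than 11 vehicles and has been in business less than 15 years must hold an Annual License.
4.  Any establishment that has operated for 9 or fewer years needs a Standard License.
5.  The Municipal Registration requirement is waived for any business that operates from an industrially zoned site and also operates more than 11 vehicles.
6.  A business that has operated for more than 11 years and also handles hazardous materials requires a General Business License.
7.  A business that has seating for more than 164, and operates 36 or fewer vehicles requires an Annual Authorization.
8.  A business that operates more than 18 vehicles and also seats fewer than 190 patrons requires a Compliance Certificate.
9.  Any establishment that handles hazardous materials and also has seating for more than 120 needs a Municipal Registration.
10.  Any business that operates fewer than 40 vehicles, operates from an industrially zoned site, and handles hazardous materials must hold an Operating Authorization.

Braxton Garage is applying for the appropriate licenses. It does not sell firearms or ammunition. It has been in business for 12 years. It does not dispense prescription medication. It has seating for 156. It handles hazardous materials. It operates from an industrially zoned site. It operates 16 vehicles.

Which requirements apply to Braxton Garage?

General Business License, Operating Authorization, Operating Certificate

1. vehicles 16 > 6; years in business 12 < 17; seating 156 ≥ 114 → Operating Certificate required.
2. does not dispense prescription medication → Pharmacy Authorization not required.
3. vehicles 16 ≥ 11; years in business 12 < 15 → Annual License not required.
4. years in business 12 > 9 → Standard License not required.
5. operates from an industrially zoned site; vehicles 16 > 11 → exempt from Municipal Registration.
6. years in business 12 > 11; handles hazardous materials → General Business License required.
7. seating 156 ≤ 164; vehicles 16 ≤ 36 → Annual Authorization not required.
8. vehicles 16 ≤ 18; seating 156 < 190 → Compliance Certificate not required.
9. handles hazardous materials; seating 156 > 120 → Municipal Registration required.
10. vehicles 16 < 40; operates from an industrially zoned site; handles hazardous materials → Operating Authorization required.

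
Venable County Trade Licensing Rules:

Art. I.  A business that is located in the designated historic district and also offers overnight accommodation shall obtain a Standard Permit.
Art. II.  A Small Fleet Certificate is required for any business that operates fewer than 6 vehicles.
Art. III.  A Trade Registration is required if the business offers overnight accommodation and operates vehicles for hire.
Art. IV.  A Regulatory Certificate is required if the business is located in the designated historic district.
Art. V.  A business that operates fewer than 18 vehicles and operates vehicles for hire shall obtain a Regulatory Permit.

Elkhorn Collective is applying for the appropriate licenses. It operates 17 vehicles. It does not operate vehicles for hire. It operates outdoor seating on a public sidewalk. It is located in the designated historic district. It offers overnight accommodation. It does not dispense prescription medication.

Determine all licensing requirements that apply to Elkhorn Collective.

Art. I. is located in the designated historic district; offers overnight accommodation → Standard Permit required.
Art. II. vehicles 17 ≥ 6 → Small Fleet Certificate not required.
Art. III. offers overnight accommodation; does not operate vehicles for hire → Trade Registration not required.
Art. IV. is located in the designated historic district → Regulatory Certificate required.
Art. V. vehicles 17 < 18; does not operate vehicles for hire → Regulatory Permit not required.

Regulatory Certificate, Standard Permit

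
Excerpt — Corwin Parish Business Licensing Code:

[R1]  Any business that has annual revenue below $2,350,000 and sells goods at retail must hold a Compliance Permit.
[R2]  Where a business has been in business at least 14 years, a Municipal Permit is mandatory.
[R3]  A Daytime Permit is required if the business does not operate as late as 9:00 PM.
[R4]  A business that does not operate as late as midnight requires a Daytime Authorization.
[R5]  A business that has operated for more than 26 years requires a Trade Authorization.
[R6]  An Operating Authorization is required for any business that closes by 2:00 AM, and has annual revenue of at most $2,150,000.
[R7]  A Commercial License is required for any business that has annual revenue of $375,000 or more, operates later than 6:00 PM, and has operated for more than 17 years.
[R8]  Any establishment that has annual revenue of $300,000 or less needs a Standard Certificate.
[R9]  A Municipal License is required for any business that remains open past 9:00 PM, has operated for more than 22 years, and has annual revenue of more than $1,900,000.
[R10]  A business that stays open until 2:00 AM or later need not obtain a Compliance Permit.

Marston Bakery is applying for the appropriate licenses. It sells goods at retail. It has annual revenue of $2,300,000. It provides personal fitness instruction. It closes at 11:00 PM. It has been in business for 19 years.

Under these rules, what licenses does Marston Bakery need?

[R1] revenue $2,300,000 < $2,350,000; sells goods at retail → Compliance Permit required.
[R2] years in business 19 ≥ 14 → Municipal Permit required.
[R3] closes 11:00 PM, after 9:00 PM → Daytime Permit not required.
[R4] closes 11:00 PM, at/before midnight → Daytime Authorization required.
[R5] years in business 19 ≤ 26 → Trade Authorization not required.
[R6] closes 11:00 PM, at/before 2:00 AM; revenue $2,300,000 > $2,150,000 → Operating Authorization not required.
[R7] revenue $2,300,000 ≥ $375,000; closes 11:00 PM, after 6:00 PM; years in business 19 > 17 → Commercial License required.
[R8] revenue $2,300,000 > $300,000 → Standard Certificate not required.
[R9] closes 11:00 PM, after 9:00 PM; years in business 19 ≤ 22; revenue $2,300,000 > $1,900,000 → Municipal License not required.
[R10] closes 11:00 PM, at/before 2:00 AM → Compliance Permit exemption does not apply.

Commercial License, Compliance Permit, Daytime Authorization, Municipal Permit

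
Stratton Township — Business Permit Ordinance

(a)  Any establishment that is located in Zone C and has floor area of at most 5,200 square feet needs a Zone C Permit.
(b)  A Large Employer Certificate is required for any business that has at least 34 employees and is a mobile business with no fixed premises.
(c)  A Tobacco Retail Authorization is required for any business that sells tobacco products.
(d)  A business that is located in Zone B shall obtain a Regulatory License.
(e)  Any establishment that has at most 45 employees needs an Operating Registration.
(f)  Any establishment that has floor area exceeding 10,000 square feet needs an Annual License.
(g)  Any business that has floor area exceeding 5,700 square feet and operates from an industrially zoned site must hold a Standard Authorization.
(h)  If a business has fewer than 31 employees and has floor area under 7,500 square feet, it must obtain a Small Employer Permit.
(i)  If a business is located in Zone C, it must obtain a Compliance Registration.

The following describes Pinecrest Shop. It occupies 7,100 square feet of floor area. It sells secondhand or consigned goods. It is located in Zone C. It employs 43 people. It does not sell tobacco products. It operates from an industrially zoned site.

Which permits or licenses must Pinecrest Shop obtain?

Compliance Registration, Operating Registration, Standard Authorization

(a) is located in Zone C; floor area 7,100 square feet > 5,200 square feet → Zone C Permit not required.
(b) employees 43 ≥ 34; operates from an industrially zoned site (not: is a mobile business with no fixed premises) → Large Employer Certificate not required.
(c) does not sell tobacco products → Tobacco Retail Authorization not required.
(d) is located in Zone C (not: is located in Zone B) → Regulatory License not required.
(e) employees 43 ≤ 45 → Operating Registration required.
(f) floor area 7,100 square feet ≤ 10,000 square feet → Annual License not required.
(g) floor area 7,100 square feet > 5,700 square feet; operates from an industrially zoned site → Standard Authorization required.
(h) employees 43 ≥ 31; floor area 7,100 square feet < 7,500 square feet → Small Employer Permit not required.
(i) is located in Zone C → Compliance Registration required.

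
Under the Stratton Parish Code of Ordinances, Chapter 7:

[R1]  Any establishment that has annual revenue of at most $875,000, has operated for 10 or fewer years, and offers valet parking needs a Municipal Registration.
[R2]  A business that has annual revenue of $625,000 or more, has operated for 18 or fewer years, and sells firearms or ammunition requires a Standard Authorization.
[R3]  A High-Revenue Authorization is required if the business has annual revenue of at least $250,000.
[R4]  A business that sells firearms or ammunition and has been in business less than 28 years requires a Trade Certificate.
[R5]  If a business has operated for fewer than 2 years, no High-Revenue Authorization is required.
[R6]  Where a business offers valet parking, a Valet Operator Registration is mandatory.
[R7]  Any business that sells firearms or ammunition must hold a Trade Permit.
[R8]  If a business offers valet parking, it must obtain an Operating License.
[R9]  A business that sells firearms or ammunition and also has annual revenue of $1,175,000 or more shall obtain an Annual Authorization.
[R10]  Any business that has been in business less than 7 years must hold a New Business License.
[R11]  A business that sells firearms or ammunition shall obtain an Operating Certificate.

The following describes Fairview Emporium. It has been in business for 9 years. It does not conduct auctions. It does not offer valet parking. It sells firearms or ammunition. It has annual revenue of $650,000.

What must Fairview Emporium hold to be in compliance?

High-Revenue Authorization, Operating Certificate, Standard Authorization, Trade Certificate, Trade Permit

[R1] revenue $650,000 ≤ $875,000; years in business 9 ≤ 10; does not offer valet parking → Municipal Registration not required.
[R2] revenue $650,000 ≥ $625,000; years in business 9 ≤ 18; sells firearms or ammunition → Standard Authorization required.
[R3] revenue $650,000 ≥ $250,000 → High-Revenue Authorization required.
[R4] sells firearms or ammunition; years in business 9 < 28 → Trade Certificate required.
[R5] years in business 9 ≥ 2 → High-Revenue Authorization exemption does not apply.
[R6] does not offer valet parking → Valet Operator Registration not required.
[R7] sells firearms or ammunition → Trade Permit required.
[R8] does not offer valet parking → Operating License not required.
[R9] sells firearms or ammunition; revenue $650,000 < $1,175,000 → Annual Authorization not required.
[R10] years in business 9 ≥ 7 → New Business License not required.
[R11] sells firearms or ammunition → Operating Certificate required.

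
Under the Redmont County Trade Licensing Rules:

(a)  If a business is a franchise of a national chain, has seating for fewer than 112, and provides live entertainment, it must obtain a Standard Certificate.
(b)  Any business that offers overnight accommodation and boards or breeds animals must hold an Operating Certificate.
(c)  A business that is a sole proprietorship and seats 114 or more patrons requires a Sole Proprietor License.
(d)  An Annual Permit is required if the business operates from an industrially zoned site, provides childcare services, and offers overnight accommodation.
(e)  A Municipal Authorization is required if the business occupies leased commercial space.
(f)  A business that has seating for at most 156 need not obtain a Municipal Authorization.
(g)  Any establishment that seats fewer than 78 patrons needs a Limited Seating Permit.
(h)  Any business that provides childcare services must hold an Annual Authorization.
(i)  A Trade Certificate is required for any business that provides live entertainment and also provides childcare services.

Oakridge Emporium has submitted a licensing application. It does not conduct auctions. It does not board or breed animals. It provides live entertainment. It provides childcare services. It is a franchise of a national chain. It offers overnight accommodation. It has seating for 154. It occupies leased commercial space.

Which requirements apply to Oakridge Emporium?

Annual Authorization, Trade Certificate

(a) is a franchise of a national chain; seating 154 ≥ 112; provides live entertainment → Standard Certificate not required.
(b) offers overnight accommodation; does not board or breed animals → Operating Certificate not required.
(c) is a franchise of a national chain (not: is a sole proprietorship); seating 154 ≥ 114 → Sole Proprietor License not required.
(d) occupies leased commercial space (not: operates from an industrially zoned site); provides childcare services; offers overnight accommodation → Annual Permit not required.
(e) occupies leased commercial space → Municipal Authorization required.
(f) seating 154 ≤ 156 → exempt from Municipal Authorization.
(g) seating 154 ≥ 78 → Limited Seating Permit not required.
(h) provides childcare services → Annual Authorization required.
(i) provides live entertainment; provides childcare services → Trade Certificate required.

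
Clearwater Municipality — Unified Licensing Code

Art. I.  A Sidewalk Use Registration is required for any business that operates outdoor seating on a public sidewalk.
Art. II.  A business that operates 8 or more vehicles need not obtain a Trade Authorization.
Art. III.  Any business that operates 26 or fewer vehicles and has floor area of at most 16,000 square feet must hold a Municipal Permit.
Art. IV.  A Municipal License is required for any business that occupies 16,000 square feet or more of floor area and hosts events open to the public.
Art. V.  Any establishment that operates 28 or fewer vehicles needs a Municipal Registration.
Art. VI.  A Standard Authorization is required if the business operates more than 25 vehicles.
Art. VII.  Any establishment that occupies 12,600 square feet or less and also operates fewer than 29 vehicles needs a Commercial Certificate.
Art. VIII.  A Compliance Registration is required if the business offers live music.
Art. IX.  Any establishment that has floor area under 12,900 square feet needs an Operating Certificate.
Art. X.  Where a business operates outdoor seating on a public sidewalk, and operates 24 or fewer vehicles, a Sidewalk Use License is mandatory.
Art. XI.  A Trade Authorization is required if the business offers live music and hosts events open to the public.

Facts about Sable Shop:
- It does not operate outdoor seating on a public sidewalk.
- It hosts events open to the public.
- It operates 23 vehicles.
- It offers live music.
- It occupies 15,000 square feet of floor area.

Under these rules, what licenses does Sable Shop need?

Art. I. does not operate outdoor seating on a public sidewalk → Sidewalk Use Registration not required.
Art. II. vehicles 23 ≥ 8 → exempt from Trade Authorization.
Art. III. vehicles 23 ≤ 26; floor area 15,000 square feet ≤ 16,000 square feet → Municipal Permit required.
Art. IV. floor area 15,000 square feet < 16,000 square feet; hosts events open to the public → Municipal License not required.
Art. V. vehicles 23 ≤ 28 → Municipal Registration required.
Art. VI. vehicles 23 ≤ 25 → Standard Authorization not required.
Art. VII. floor area 15,000 square feet > 12,600 square feet; vehicles 23 < 29 → Commercial Certificate not required.
Art. VIII. offers live music → Compliance Registration required.
Art. IX. floor area 15,000 square feet ≥ 12,900 square feet → Operating Certificate not required.
Art. X. does not operate outdoor seating on a public sidewalk; vehicles 23 ≤ 24 → Sidewalk Use License not required.
Art. XI. offers live music; hosts events open to the public → Trade Authorization required.

Compliance Registration, Municipal Permit, Municipal Registration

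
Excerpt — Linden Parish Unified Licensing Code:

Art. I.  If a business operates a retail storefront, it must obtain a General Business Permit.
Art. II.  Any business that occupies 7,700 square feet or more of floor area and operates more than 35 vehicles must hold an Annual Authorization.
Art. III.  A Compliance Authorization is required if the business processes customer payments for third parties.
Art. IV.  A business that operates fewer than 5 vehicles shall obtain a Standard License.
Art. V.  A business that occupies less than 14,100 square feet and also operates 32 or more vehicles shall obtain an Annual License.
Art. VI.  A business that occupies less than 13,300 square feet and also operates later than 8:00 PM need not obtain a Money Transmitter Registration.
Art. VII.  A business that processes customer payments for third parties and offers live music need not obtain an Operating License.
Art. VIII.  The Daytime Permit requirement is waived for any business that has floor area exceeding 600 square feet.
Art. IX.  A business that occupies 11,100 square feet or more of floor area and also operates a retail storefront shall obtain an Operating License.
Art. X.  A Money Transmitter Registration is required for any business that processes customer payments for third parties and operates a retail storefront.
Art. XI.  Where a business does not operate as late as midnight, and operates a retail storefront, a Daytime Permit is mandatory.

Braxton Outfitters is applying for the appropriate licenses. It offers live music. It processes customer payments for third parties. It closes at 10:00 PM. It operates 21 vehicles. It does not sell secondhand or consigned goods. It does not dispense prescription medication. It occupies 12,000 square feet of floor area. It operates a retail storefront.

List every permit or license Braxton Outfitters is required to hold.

Compliance Authorization, General Business Permit

Art. I. operates a retail storefront → General Business Permit required.
Art. II. floor area 12,000 square feet ≥ 7,700 square feet; vehicles 21 ≤ 35 → Annual Authorization not required.
Art. III. processes customer payments for third parties → Compliance Authorization required.
Art. IV. vehicles 21 ≥ 5 → Standard License not required.
Art. V. floor area 12,000 square feet < 14,100 square feet; vehicles 21 < 32 → Annual License not required.
Art. VI. floor area 12,000 square feet < 13,300 square feet; closes 10:00 PM, after 8:00 PM → exempt from Money Transmitter Registration.
Art. VII. processes customer payments for third parties; offers live music → exempt from Operating License.
Art. VIII. floor area 12,000 square feet > 600 square feet → exempt from Daytime Permit.
Art. IX. floor area 12,000 square feet ≥ 11,100 square feet; operates a retail storefront → Operating License required.
Art. X. processes customer payments for third parties; operates a retail storefront → Money Transmitter Registration required.
Art. XI. closes 10:00 PM, at/before midnight; operates a retail storefront → Daytime Permit required.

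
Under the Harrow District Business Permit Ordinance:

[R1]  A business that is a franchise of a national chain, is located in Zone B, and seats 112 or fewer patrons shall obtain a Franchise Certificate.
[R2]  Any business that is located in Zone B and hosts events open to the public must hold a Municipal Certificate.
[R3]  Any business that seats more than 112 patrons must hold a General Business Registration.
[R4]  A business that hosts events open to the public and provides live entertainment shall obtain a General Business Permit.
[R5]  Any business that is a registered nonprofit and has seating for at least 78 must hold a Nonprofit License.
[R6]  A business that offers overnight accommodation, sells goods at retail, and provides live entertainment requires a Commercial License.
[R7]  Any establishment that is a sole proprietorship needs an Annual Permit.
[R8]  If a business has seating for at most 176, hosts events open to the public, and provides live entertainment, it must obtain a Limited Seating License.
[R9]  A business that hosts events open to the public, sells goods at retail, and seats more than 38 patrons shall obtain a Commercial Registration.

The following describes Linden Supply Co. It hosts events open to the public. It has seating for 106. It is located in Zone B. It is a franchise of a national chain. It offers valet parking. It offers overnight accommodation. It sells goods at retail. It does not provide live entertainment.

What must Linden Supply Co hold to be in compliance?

[R1] is a franchise of a national chain; is located in Zone B; seating 106 ≤ 112 → Franchise Certificate required.
[R2] is located in Zone B; hosts events open to the public → Municipal Certificate required.
[R3] seating 106 ≤ 112 → General Business Registration not required.
[R4] hosts events open to the public; does not provide live entertainment → General Business Permit not required.
[R5] is a franchise of a national chain (not: is a registered nonprofit); seating 106 ≥ 78 → Nonprofit License not required.
[R6] offers overnight accommodation; sells goods at retail; does not provide live entertainment → Commercial License not required.
[R7] is a franchise of a national chain (not: is a sole proprietorship) → Annual Permit not required.
[R8] seating 106 ≤ 176; hosts events open to the public; does not provide live entertainment → Limited Seating License not required.
[R9] hosts events open to the public; sells goods at retail; seating 106 > 38 → Commercial Registration required.

Commercial Registration, Franchise Certificate, Municipal Certificate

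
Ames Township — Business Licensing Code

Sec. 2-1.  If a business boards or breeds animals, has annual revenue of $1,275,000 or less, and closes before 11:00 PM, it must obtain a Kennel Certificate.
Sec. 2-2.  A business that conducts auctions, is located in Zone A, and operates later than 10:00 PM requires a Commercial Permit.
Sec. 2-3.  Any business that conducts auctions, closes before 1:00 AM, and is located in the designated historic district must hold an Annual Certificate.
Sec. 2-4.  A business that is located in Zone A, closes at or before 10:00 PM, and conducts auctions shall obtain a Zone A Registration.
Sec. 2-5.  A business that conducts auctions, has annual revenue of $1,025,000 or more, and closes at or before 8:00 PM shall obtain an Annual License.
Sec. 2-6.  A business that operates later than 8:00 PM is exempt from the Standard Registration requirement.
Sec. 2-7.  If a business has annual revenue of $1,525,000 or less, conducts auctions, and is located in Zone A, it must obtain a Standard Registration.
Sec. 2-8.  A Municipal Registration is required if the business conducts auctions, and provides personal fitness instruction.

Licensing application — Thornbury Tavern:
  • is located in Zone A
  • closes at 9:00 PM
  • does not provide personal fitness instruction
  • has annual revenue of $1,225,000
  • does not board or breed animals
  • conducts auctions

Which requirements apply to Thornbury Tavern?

Zone A Registration

Sec. 2-1. does not board or breed animals; revenue $1,225,000 ≤ $1,275,000; closes 9:00 PM, at/before 11:00 PM → Kennel Certificate not required.
Sec. 2-2. conducts auctions; is located in Zone A; closes 9:00 PM, at/before 10:00 PM → Commercial Permit not required.
Sec. 2-3. conducts auctions; closes 9:00 PM, at/before 1:00 AM; is located in Zone A (not: is located in the designated historic district) → Annual Certificate not required.
Sec. 2-4. is located in Zone A; closes 9:00 PM, at/before 10:00 PM; conducts auctions → Zone A Registration required.
Sec. 2-5. conducts auctions; revenue $1,225,000 ≥ $1,025,000; closes 9:00 PM, after 8:00 PM → Annual License not required.
Sec. 2-6. closes 9:00 PM, after 8:00 PM → exempt from Standard Registration.
Sec. 2-7. revenue $1,225,000 ≤ $1,525,000; conducts auctions; is located in Zone A → Standard Registration required.
Sec. 2-8. conducts auctions; does not provide personal fitness instruction → Municipal Registration not required.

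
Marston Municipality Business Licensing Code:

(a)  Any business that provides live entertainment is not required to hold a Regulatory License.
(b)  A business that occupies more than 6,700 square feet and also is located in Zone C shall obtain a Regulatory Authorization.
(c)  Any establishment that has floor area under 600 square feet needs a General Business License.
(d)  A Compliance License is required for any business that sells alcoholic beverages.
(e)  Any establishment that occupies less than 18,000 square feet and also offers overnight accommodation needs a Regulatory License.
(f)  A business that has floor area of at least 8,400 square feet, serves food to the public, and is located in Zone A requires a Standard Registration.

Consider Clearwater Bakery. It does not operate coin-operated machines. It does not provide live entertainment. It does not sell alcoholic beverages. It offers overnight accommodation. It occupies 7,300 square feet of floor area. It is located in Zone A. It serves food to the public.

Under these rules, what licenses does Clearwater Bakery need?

(a) does not provide live entertainment → Regulatory License exemption does not apply.
(b) floor area 7,300 square feet > 6,700 square feet; is located in Zone A (not: is located in Zone C) → Regulatory Authorization not required.
(c) floor area 7,300 square feet ≥ 600 square feet → General Business License not required.
(d) does not sell alcoholic beverages → Compliance License not required.
(e) floor area 7,300 square feet < 18,000 square feet; offers overnight accommodation → Regulatory License required.
(f) floor area 7,300 square feet < 8,400 square feet; serves food to the public; is located in Zone A → Standard Registration not required.

Regulatory License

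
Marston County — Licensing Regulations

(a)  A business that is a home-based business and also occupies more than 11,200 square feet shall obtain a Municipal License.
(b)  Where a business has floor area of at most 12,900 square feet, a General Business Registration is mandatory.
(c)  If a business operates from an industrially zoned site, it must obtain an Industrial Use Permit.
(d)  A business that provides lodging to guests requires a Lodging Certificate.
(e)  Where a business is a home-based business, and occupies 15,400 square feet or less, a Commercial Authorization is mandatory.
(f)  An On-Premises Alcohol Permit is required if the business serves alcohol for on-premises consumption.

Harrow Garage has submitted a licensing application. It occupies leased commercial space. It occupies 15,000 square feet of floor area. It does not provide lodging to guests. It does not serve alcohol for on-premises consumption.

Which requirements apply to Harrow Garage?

None

(a) occupies leased commercial space (not: is a home-based business); floor area 15,000 square feet > 11,200 square feet → Municipal License not required.
(b) floor area 15,000 square feet > 12,900 square feet → General Business Registration not required.
(c) occupies leased commercial space (not: operates from an industrially zoned site) → Industrial Use Permit not required.
(d) does not provide lodging to guests → Lodging Certificate not required.
(e) occupies leased commercial space (not: is a home-based business); floor area 15,000 square feet ≤ 15,400 square feet → Commercial Authorization not required.
(f) does not serve alcohol for on-premises consumption → On-Premises Alcohol Permit not required.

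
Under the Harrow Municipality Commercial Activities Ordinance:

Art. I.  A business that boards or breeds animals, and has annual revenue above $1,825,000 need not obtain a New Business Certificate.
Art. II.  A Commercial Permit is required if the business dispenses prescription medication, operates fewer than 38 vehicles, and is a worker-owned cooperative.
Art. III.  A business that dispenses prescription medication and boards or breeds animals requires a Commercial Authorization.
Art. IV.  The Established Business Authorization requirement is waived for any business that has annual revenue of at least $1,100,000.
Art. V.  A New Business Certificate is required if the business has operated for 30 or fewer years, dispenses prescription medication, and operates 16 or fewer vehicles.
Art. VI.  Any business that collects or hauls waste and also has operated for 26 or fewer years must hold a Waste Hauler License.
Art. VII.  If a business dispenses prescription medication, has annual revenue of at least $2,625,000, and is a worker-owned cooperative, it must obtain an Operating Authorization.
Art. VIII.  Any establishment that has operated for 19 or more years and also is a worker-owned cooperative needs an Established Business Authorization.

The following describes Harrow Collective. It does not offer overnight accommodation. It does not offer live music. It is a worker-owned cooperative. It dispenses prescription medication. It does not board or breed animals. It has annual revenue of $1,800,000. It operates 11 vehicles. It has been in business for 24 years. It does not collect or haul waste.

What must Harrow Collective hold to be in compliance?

Commercial Permit, New Business Certificate

Art. I. does not board or breed animals; revenue $1,800,000 ≤ $1,825,000 → New Business Certificate exemption does not apply.
Art. II. dispenses prescription medication; vehicles 11 < 38; is a worker-owned cooperative → Commercial Permit required.
Art. III. dispenses prescription medication; does not board or breed animals → Commercial Authorization not required.
Art. IV. revenue $1,800,000 ≥ $1,100,000 → exempt from Established Business Authorization.
Art. V. years in business 24 ≤ 30; dispenses prescription medication; vehicles 11 ≤ 16 → New Business Certificate required.
Art. VI. does not collect or haul waste; years in business 24 ≤ 26 → Waste Hauler License not required.
Art. VII. dispenses prescription medication; revenue $1,800,000 < $2,625,000; is a worker-owned cooperative → Operating Authorization not required.
Art. VIII. years in business 24 ≥ 19; is a worker-owned cooperative → Established Business Authorization required.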